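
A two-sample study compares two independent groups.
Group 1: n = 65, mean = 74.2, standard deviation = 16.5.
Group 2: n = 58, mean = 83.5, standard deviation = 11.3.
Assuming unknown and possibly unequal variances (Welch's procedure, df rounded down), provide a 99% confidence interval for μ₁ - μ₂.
(-15.92, -2.68)

Difference: x̄₁ - x̄₂ = -9.30
SE = √(s₁²/n₁ + s₂²/n₂) = √(16.5²/65 + 11.3²/58) = 2.5278
df = 113.69 → 113 (Welch–Satterthwaite, rounded down)
t* = 2.620

CI: -9.30 ± 2.620 · 2.5278 = -9.30 ± 6.62 = (-15.92, -2.68)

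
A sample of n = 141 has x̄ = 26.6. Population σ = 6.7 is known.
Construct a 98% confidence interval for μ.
(25.29, 27.91)

z-interval (σ known):
z* = 2.326 for 98% confidence

Margin of error = z* · σ/√n = 2.326 · 6.7/√141 = 1.31

CI: (26.6 - 1.31, 26.6 + 1.31) = (25.29, 27.91)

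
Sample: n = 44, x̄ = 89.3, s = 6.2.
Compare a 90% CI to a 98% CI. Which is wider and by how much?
98% CI is wider by 1.38

df = 43
90% CI: t* = 1.681, (87.73, 90.87), width = 2 · t* · s/√n = 3.14
98% CI: t* = 2.416, (87.04, 91.56), width = 2 · t* · s/√n = 4.52

The 98% CI is wider by 4.52 - 3.14 = 1.38.
Higher confidence requires a wider interval.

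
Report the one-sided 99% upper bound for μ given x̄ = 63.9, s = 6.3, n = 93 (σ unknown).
μ ≤ 65.45

Upper bound (one-sided):
t* = 2.368 (one-sided for 99%)
Upper bound = x̄ + t* · s/√n = 63.9 + 2.368 · 6.3/√93 = 65.45

We are 99% confident that μ ≤ 65.45.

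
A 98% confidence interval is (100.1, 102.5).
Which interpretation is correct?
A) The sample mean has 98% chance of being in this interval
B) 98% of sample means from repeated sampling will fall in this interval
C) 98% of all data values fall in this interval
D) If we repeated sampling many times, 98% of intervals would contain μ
D

A) Wrong — x̄ is observed and sits in the interval by construction.
B) Wrong — coverage applies to intervals containing μ, not to future x̄ values.
C) Wrong — a CI is about the parameter μ, not individual data values.
D) Correct — this is the frequentist long-run coverage interpretation.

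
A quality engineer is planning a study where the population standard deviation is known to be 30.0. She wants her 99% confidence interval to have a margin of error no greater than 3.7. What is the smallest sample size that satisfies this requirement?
n ≥ 437

For margin E ≤ 3.7:
n ≥ (z* · σ / E)²
n ≥ (2.576 · 30.0 / 3.7)²
n ≥ 436.25

Minimum n = 437 (rounding up)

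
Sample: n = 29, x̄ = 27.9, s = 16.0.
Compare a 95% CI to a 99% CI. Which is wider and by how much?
99% CI is wider by 4.25

df = 28
95% CI: t* = 2.048, (21.82, 33.98), width = 2 · t* · s/√n = 12.17
99% CI: t* = 2.763, (19.69, 36.11), width = 2 · t* · s/√n = 16.42

The 99% CI is wider by 16.42 - 12.17 = 4.25.
Higher confidence requires a wider interval.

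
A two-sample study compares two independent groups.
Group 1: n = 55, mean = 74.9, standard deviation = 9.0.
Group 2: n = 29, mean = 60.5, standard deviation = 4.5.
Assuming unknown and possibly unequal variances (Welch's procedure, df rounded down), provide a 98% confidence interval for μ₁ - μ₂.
(10.90, 17.90)

Difference: x̄₁ - x̄₂ = 14.40
SE = √(s₁²/n₁ + s₂²/n₂) = √(9.0²/55 + 4.5²/29) = 1.4734
df = 81.86 → 81 (Welch–Satterthwaite, rounded down)
t* = 2.373

CI: 14.40 ± 2.373 · 1.4734 = 14.40 ± 3.50 = (10.90, 17.90)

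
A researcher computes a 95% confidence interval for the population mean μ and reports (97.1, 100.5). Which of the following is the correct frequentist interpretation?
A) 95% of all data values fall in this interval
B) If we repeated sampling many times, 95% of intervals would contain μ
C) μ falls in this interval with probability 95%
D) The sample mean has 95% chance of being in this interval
B

A) Wrong — a CI is about the parameter μ, not individual data values.
B) Correct — this is the frequentist long-run coverage interpretation.
C) Wrong — μ is fixed; the randomness lives in the interval, not in μ.
D) Wrong — x̄ is observed and sits in the interval by construction.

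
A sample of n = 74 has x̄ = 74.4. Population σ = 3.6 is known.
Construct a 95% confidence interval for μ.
(73.58, 75.22)

z-interval (σ known):
z* = 1.960 for 95% confidence

Margin of error = z* · σ/√n = 1.960 · 3.6/√74 = 0.82

CI: (74.4 - 0.82, 74.4 + 0.82) = (73.58, 75.22)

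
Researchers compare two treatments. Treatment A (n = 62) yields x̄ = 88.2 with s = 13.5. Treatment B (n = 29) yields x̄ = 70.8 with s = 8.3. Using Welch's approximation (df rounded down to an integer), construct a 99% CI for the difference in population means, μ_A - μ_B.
(11.32, 23.48)

Difference: x̄₁ - x̄₂ = 17.40
SE = √(s₁²/n₁ + s₂²/n₂) = √(13.5²/62 + 8.3²/29) = 2.3054
df = 82.31 → 82 (Welch–Satterthwaite, rounded down)
t* = 2.637

CI: 17.40 ± 2.637 · 2.3054 = 17.40 ± 6.08 = (11.32, 23.48)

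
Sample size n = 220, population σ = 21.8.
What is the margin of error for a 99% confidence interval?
Margin of error = 3.79

Margin of error = z* · σ/√n
= 2.576 · 21.8/√220
= 2.576 · 21.8/14.8324
= 3.79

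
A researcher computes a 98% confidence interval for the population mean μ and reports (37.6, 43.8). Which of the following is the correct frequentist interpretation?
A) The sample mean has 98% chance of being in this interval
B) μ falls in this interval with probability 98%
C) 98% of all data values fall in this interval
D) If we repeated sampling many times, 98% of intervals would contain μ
D

A) Wrong — x̄ is observed and sits in the interval by construction.
B) Wrong — μ is fixed; the randomness lives in the interval, not in μ.
C) Wrong — a CI is about the parameter μ, not individual data values.
D) Correct — this is the frequentist long-run coverage interpretation.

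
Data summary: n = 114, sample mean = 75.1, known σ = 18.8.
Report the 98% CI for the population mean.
(71.00, 79.20)

z-interval (σ known):
z* = 2.326 for 98% confidence

Margin of error = z* · σ/√n = 2.326 · 18.8/√114 = 4.10

CI: (75.1 - 4.10, 75.1 + 4.10) = (71.00, 79.20)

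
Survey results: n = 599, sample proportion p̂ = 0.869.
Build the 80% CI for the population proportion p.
(0.851, 0.887)

Proportion CI:
SE = √(p̂(1-p̂)/n) = √(0.869 · 0.131 / 599) = 0.01379

z* = 1.282
Margin = z* · SE = 1.282 · 0.01379 = 0.0177

CI: 0.869 ± 0.0177 = (0.851, 0.887)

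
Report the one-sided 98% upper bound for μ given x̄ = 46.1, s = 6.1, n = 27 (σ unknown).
μ ≤ 48.64

Upper bound (one-sided):
t* = 2.162 (one-sided for 98%)
Upper bound = x̄ + t* · s/√n = 46.1 + 2.162 · 6.1/√27 = 48.64

We are 98% confident that μ ≤ 48.64.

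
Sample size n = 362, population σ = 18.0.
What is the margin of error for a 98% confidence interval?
Margin of error = 2.20

Margin of error = z* · σ/√n
= 2.326 · 18.0/√362
= 2.326 · 18.0/19.0263
= 2.20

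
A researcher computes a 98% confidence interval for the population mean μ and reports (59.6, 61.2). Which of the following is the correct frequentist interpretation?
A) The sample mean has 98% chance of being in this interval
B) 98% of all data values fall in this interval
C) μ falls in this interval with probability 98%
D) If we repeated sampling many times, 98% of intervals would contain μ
D

A) Wrong — x̄ is observed and sits in the interval by construction.
B) Wrong — a CI is about the parameter μ, not individual data values.
C) Wrong — μ is fixed; the randomness lives in the interval, not in μ.
D) Correct — this is the frequentist long-run coverage interpretation.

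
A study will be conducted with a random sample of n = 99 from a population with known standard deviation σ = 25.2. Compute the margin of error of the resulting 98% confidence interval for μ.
Margin of error = 5.89

Margin of error = z* · σ/√n
= 2.326 · 25.2/√99
= 2.326 · 25.2/9.9499
= 5.89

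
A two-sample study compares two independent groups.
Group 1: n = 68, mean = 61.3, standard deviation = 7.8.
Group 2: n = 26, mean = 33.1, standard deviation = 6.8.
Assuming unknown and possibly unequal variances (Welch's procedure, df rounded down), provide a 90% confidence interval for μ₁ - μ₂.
(25.46, 30.94)

Difference: x̄₁ - x̄₂ = 28.20
SE = √(s₁²/n₁ + s₂²/n₂) = √(7.8²/68 + 6.8²/26) = 1.6350
df = 51.61 → 51 (Welch–Satterthwaite, rounded down)
t* = 1.675

CI: 28.20 ± 1.675 · 1.6350 = 28.20 ± 2.74 = (25.46, 30.94)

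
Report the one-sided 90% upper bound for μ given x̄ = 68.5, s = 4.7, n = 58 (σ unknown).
μ ≤ 69.30

Upper bound (one-sided):
t* = 1.297 (one-sided for 90%)
Upper bound = x̄ + t* · s/√n = 68.5 + 1.297 · 4.7/√58 = 69.30

We are 90% confident that μ ≤ 69.30.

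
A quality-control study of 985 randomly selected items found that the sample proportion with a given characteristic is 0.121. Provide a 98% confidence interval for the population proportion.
(0.097, 0.145)

Proportion CI:
SE = √(p̂(1-p̂)/n) = √(0.121 · 0.879 / 985) = 0.01039

z* = 2.326
Margin = z* · SE = 2.326 · 0.01039 = 0.0242

CI: 0.121 ± 0.0242 = (0.097, 0.145)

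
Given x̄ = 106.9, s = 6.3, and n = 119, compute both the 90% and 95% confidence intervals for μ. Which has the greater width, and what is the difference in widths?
95% CI is wider by 0.37

df = 118
90% CI: t* = 1.658, (105.94, 107.86), width = 2 · t* · s/√n = 1.92
95% CI: t* = 1.980, (105.76, 108.04), width = 2 · t* · s/√n = 2.29

The 95% CI is wider by 2.29 - 1.92 = 0.37.
Higher confidence requires a wider interval.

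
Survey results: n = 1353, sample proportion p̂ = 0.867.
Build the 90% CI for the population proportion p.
(0.852, 0.882)

Proportion CI:
SE = √(p̂(1-p̂)/n) = √(0.867 · 0.133 / 1353) = 0.00923

z* = 1.645
Margin = z* · SE = 1.645 · 0.00923 = 0.0152

CI: 0.867 ± 0.0152 = (0.852, 0.882)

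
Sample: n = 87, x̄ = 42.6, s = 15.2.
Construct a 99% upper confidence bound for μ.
μ ≤ 46.46

Upper bound (one-sided):
t* = 2.370 (one-sided for 99%)
Upper bound = x̄ + t* · s/√n = 42.6 + 2.370 · 15.2/√87 = 46.46

We are 99% confident that μ ≤ 46.46.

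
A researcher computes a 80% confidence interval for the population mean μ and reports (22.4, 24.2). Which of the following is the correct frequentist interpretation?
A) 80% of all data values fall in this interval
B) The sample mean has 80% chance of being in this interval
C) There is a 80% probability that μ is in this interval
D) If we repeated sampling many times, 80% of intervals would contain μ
D

A) Wrong — a CI is about the parameter μ, not individual data values.
B) Wrong — x̄ is observed and sits in the interval by construction.
C) Wrong — μ is fixed; the randomness lives in the interval, not in μ.
D) Correct — this is the frequentist long-run coverage interpretation.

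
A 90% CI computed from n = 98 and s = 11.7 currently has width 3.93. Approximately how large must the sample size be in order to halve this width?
n ≈ 392

CI width ∝ 1/√n
To reduce width by factor 2, need √n to grow by 2 → need 2² = 4 times as many samples.

Current: n = 98, width = 3.93
New: n = 392, width ≈ 1.95

Width reduced by factor of 3.93/1.95 = 2.02.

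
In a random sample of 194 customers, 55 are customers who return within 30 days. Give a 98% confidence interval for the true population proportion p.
(0.208, 0.359)

Proportion CI:
p̂ = 55/194 = 0.28351
SE = √(p̂(1-p̂)/n) = √(0.28351 · 0.71649 / 194) = 0.03236

z* = 2.326
Margin = z* · SE = 2.326 · 0.03236 = 0.0753

CI: 0.28351 ± 0.0753 = (0.208, 0.359)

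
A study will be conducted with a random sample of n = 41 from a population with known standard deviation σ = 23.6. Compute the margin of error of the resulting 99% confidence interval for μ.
Margin of error = 9.49

Margin of error = z* · σ/√n
= 2.576 · 23.6/√41
= 2.576 · 23.6/6.4031
= 9.49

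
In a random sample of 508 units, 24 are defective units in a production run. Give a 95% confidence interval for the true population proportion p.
(0.029, 0.066)

Proportion CI:
p̂ = 24/508 = 0.04724
SE = √(p̂(1-p̂)/n) = √(0.04724 · 0.95276 / 508) = 0.00941

z* = 1.960
Margin = z* · SE = 1.960 · 0.00941 = 0.0184

CI: 0.04724 ± 0.0184 = (0.029, 0.066)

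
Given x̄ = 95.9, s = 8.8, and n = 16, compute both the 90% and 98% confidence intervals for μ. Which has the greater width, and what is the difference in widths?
98% CI is wider by 3.74

df = 15
90% CI: t* = 1.753, (92.04, 99.76), width = 2 · t* · s/√n = 7.71
98% CI: t* = 2.602, (90.18, 101.62), width = 2 · t* · s/√n = 11.45

The 98% CI is wider by 11.45 - 7.71 = 3.74.
Higher confidence requires a wider interval.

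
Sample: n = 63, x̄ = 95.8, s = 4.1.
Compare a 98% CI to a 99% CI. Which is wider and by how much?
99% CI is wider by 0.27

df = 62
98% CI: t* = 2.388, (94.57, 97.03), width = 2 · t* · s/√n = 2.47
99% CI: t* = 2.657, (94.43, 97.17), width = 2 · t* · s/√n = 2.74

The 99% CI is wider by 2.74 - 2.47 = 0.27.
Higher confidence requires a wider interval.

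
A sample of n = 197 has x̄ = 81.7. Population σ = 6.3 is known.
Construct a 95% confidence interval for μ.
(80.82, 82.58)

z-interval (σ known):
z* = 1.960 for 95% confidence

Margin of error = z* · σ/√n = 1.960 · 6.3/√197 = 0.88

CI: (81.7 - 0.88, 81.7 + 0.88) = (80.82, 82.58)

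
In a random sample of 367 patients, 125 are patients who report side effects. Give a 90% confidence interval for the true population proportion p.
(0.300, 0.381)

Proportion CI:
p̂ = 125/367 = 0.34060
SE = √(p̂(1-p̂)/n) = √(0.34060 · 0.65940 / 367) = 0.02474

z* = 1.645
Margin = z* · SE = 1.645 · 0.02474 = 0.0407

CI: 0.34060 ± 0.0407 = (0.300, 0.381)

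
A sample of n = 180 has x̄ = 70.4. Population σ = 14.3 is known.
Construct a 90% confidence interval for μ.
(68.65, 72.15)

z-interval (σ known):
z* = 1.645 for 90% confidence

Margin of error = z* · σ/√n = 1.645 · 14.3/√180 = 1.75

CI: (70.4 - 1.75, 70.4 + 1.75) = (68.65, 72.15)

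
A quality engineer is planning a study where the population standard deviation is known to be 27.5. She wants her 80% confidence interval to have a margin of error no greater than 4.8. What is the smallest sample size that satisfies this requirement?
n ≥ 54

For margin E ≤ 4.8:
n ≥ (z* · σ / E)²
n ≥ (1.282 · 27.5 / 4.8)²
n ≥ 53.95

Minimum n = 54 (rounding up)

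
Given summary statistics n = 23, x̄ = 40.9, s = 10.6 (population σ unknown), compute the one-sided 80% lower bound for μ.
μ ≥ 39.00

Lower bound (one-sided):
t* = 0.858 (one-sided for 80%)
Lower bound = x̄ - t* · s/√n = 40.9 - 0.858 · 10.6/√23 = 39.00

We are 80% confident that μ ≥ 39.00.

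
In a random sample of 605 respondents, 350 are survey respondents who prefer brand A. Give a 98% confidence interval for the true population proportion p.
(0.532, 0.625)

Proportion CI:
p̂ = 350/605 = 0.57851
SE = √(p̂(1-p̂)/n) = √(0.57851 · 0.42149 / 605) = 0.02008

z* = 2.326
Margin = z* · SE = 2.326 · 0.02008 = 0.0467

CI: 0.57851 ± 0.0467 = (0.532, 0.625)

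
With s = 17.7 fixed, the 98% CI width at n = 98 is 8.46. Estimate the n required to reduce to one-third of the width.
n ≈ 882

CI width ∝ 1/√n
To reduce width by factor 3, need √n to grow by 3 → need 3² = 9 times as many samples.

Current: n = 98, width = 8.46
New: n = 882, width ≈ 2.78

Width reduced by factor of 8.46/2.78 = 3.04.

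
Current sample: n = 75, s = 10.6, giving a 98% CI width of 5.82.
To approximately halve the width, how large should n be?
n ≈ 300

CI width ∝ 1/√n
To reduce width by factor 2, need √n to grow by 2 → need 2² = 4 times as many samples.

Current: n = 75, width = 5.82
New: n = 300, width ≈ 2.86

Width reduced by factor of 5.82/2.86 = 2.03.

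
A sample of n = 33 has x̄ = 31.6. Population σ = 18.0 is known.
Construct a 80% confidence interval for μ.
(27.58, 35.62)

z-interval (σ known):
z* = 1.282 for 80% confidence

Margin of error = z* · σ/√n = 1.282 · 18.0/√33 = 4.02

CI: (31.6 - 4.02, 31.6 + 4.02) = (27.58, 35.62)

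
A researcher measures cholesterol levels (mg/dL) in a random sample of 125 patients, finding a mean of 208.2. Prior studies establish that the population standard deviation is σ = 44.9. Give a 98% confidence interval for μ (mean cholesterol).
(198.86, 217.54)

z-interval (σ known):
z* = 2.326 for 98% confidence

Margin of error = z* · σ/√n = 2.326 · 44.9/√125 = 9.34

CI: (208.2 - 9.34, 208.2 + 9.34) = (198.86, 217.54)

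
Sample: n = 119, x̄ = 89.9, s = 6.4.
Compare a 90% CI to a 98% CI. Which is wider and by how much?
98% CI is wider by 0.82

df = 118
90% CI: t* = 1.658, (88.93, 90.87), width = 2 · t* · s/√n = 1.95
98% CI: t* = 2.358, (88.52, 91.28), width = 2 · t* · s/√n = 2.77

The 98% CI is wider by 2.77 - 1.95 = 0.82.
Higher confidence requires a wider interval.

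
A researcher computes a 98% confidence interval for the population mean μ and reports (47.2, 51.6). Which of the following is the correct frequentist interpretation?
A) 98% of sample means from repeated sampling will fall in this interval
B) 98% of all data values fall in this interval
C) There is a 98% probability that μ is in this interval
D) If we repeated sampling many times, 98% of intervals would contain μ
D

A) Wrong — coverage applies to intervals containing μ, not to future x̄ values.
B) Wrong — a CI is about the parameter μ, not individual data values.
C) Wrong — μ is fixed; the randomness lives in the interval, not in μ.
D) Correct — this is the frequentist long-run coverage interpretation.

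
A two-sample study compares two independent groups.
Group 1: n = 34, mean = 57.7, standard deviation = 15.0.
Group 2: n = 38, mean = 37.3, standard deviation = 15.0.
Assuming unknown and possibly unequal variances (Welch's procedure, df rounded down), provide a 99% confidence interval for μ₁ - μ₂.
(11.02, 29.78)

Difference: x̄₁ - x̄₂ = 20.40
SE = √(s₁²/n₁ + s₂²/n₂) = √(15.0²/34 + 15.0²/38) = 3.5410
df = 69.12 → 69 (Welch–Satterthwaite, rounded down)
t* = 2.649

CI: 20.40 ± 2.649 · 3.5410 = 20.40 ± 9.38 = (11.02, 29.78)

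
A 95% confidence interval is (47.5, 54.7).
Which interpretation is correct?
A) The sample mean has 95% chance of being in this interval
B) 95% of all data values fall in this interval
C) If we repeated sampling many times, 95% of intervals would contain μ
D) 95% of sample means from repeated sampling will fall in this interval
C

A) Wrong — x̄ is observed and sits in the interval by construction.
B) Wrong — a CI is about the parameter μ, not individual data values.
C) Correct — this is the frequentist long-run coverage interpretation.
D) Wrong — coverage applies to intervals containing μ, not to future x̄ values.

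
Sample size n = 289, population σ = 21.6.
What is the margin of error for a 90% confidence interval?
Margin of error = 2.09

Margin of error = z* · σ/√n
= 1.645 · 21.6/√289
= 1.645 · 21.6/17.0000
= 2.09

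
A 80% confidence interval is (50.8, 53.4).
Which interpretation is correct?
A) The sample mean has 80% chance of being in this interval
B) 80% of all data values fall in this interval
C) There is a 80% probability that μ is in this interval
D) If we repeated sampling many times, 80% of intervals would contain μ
D

A) Wrong — x̄ is observed and sits in the interval by construction.
B) Wrong — a CI is about the parameter μ, not individual data values.
C) Wrong — μ is fixed; the randomness lives in the interval, not in μ.
D) Correct — this is the frequentist long-run coverage interpretation.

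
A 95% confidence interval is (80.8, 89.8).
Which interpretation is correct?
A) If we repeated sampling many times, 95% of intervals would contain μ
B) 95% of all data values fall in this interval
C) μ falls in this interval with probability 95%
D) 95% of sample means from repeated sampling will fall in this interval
A

A) Correct — this is the frequentist long-run coverage interpretation.
B) Wrong — a CI is about the parameter μ, not individual data values.
C) Wrong — μ is fixed; the randomness lives in the interval, not in μ.
D) Wrong — coverage applies to intervals containing μ, not to future x̄ values.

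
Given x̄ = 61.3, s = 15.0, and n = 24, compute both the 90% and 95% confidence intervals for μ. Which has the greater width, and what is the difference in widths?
95% CI is wider by 2.17

df = 23
90% CI: t* = 1.714, (56.05, 66.55), width = 2 · t* · s/√n = 10.50
95% CI: t* = 2.069, (54.97, 67.63), width = 2 · t* · s/√n = 12.67

The 95% CI is wider by 12.67 - 10.50 = 2.17.
Higher confidence requires a wider interval.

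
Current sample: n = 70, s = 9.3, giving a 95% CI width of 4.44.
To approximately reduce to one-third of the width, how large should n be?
n ≈ 630

CI width ∝ 1/√n
To reduce width by factor 3, need √n to grow by 3 → need 3² = 9 times as many samples.

Current: n = 70, width = 4.44
New: n = 630, width ≈ 1.46

Width reduced by factor of 4.44/1.46 = 3.04.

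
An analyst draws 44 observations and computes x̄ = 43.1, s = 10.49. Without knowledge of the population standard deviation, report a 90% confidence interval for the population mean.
(40.44, 45.76)

t-interval (σ unknown):
df = n - 1 = 43
t* = 1.681 for 90% confidence

Margin of error = t* · s/√n = 1.681 · 10.49/√44 = 2.66

CI: (40.44, 45.76)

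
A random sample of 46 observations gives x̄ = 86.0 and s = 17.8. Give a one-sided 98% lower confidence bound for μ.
μ ≥ 80.45

Lower bound (one-sided):
t* = 2.115 (one-sided for 98%)
Lower bound = x̄ - t* · s/√n = 86.0 - 2.115 · 17.8/√46 = 80.45

We are 98% confident that μ ≥ 80.45.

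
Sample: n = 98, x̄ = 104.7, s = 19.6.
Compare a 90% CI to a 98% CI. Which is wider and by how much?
98% CI is wider by 2.78

df = 97
90% CI: t* = 1.661, (101.41, 107.99), width = 2 · t* · s/√n = 6.58
98% CI: t* = 2.365, (100.02, 109.38), width = 2 · t* · s/√n = 9.36

The 98% CI is wider by 9.36 - 6.58 = 2.78.
Higher confidence requires a wider interval.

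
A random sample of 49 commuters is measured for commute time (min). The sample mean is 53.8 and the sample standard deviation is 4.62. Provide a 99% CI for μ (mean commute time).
(52.03, 55.57)

t-interval (σ unknown):
df = n - 1 = 48
t* = 2.682 for 99% confidence

Margin of error = t* · s/√n = 2.682 · 4.62/√49 = 1.77

CI: (52.03, 55.57)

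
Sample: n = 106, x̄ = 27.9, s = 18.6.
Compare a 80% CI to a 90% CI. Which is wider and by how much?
90% CI is wider by 1.33

df = 105
80% CI: t* = 1.290, (25.57, 30.23), width = 2 · t* · s/√n = 4.66
90% CI: t* = 1.659, (24.90, 30.90), width = 2 · t* · s/√n = 5.99

The 90% CI is wider by 5.99 - 4.66 = 1.33.
Higher confidence requires a wider interval.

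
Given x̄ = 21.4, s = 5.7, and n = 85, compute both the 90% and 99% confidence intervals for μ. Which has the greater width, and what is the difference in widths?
99% CI is wider by 1.20

df = 84
90% CI: t* = 1.663, (20.37, 22.43), width = 2 · t* · s/√n = 2.06
99% CI: t* = 2.636, (19.77, 23.03), width = 2 · t* · s/√n = 3.26

The 99% CI is wider by 3.26 - 2.06 = 1.20.
Higher confidence requires a wider interval.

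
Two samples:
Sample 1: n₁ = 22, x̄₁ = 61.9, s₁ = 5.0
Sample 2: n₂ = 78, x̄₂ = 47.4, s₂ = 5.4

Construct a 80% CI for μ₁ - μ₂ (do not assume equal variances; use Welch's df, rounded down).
(12.90, 16.10)

Difference: x̄₁ - x̄₂ = 14.50
SE = √(s₁²/n₁ + s₂²/n₂) = √(5.0²/22 + 5.4²/78) = 1.2289
df = 36.03 → 36 (Welch–Satterthwaite, rounded down)
t* = 1.306

CI: 14.50 ± 1.306 · 1.2289 = 14.50 ± 1.60 = (12.90, 16.10)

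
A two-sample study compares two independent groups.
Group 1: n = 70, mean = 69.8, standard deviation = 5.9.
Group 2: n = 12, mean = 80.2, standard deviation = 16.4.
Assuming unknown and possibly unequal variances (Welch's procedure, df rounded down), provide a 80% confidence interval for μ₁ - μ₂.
(-16.92, -3.88)

Difference: x̄₁ - x̄₂ = -10.40
SE = √(s₁²/n₁ + s₂²/n₂) = √(5.9²/70 + 16.4²/12) = 4.7865
df = 11.49 → 11 (Welch–Satterthwaite, rounded down)
t* = 1.363

CI: -10.40 ± 1.363 · 4.7865 = -10.40 ± 6.52 = (-16.92, -3.88)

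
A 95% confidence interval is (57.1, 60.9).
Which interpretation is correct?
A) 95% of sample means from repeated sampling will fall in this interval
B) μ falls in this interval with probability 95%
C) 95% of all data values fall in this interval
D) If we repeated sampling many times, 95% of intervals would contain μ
D

A) Wrong — coverage applies to intervals containing μ, not to future x̄ values.
B) Wrong — μ is fixed; the randomness lives in the interval, not in μ.
C) Wrong — a CI is about the parameter μ, not individual data values.
D) Correct — this is the frequentist long-run coverage interpretation.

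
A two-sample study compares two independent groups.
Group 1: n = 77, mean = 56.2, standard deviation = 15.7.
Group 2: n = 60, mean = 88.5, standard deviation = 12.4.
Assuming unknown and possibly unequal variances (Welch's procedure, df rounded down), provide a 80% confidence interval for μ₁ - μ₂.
(-35.39, -29.21)

Difference: x̄₁ - x̄₂ = -32.30
SE = √(s₁²/n₁ + s₂²/n₂) = √(15.7²/77 + 12.4²/60) = 2.4008
df = 134.97 → 134 (Welch–Satterthwaite, rounded down)
t* = 1.288

CI: -32.30 ± 1.288 · 2.4008 = -32.30 ± 3.09 = (-35.39, -29.21)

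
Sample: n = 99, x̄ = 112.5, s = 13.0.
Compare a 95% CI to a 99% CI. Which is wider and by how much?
99% CI is wider by 1.68

df = 98
95% CI: t* = 1.984, (109.91, 115.09), width = 2 · t* · s/√n = 5.18
99% CI: t* = 2.627, (109.07, 115.93), width = 2 · t* · s/√n = 6.86

The 99% CI is wider by 6.86 - 5.18 = 1.68.
Higher confidence requires a wider interval.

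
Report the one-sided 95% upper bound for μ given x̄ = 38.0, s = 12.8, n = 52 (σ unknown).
μ ≤ 40.97

Upper bound (one-sided):
t* = 1.675 (one-sided for 95%)
Upper bound = x̄ + t* · s/√n = 38.0 + 1.675 · 12.8/√52 = 40.97

We are 95% confident that μ ≤ 40.97.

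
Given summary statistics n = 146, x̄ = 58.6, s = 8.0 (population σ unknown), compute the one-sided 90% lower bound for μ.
μ ≥ 57.75

Lower bound (one-sided):
t* = 1.287 (one-sided for 90%)
Lower bound = x̄ - t* · s/√n = 58.6 - 1.287 · 8.0/√146 = 57.75

We are 90% confident that μ ≥ 57.75.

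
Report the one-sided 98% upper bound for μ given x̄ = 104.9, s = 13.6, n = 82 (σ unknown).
μ ≤ 108.03

Upper bound (one-sided):
t* = 2.087 (one-sided for 98%)
Upper bound = x̄ + t* · s/√n = 104.9 + 2.087 · 13.6/√82 = 108.03

We are 98% confident that μ ≤ 108.03.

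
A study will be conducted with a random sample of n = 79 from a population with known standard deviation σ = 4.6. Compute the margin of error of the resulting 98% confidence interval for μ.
Margin of error = 1.20

Margin of error = z* · σ/√n
= 2.326 · 4.6/√79
= 2.326 · 4.6/8.8882
= 1.20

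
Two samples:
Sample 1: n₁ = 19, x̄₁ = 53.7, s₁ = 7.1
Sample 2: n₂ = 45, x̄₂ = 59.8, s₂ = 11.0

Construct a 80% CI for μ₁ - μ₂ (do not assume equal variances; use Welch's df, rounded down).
(-9.10, -3.10)

Difference: x̄₁ - x̄₂ = -6.10
SE = √(s₁²/n₁ + s₂²/n₂) = √(7.1²/19 + 11.0²/45) = 2.3113
df = 51.38 → 51 (Welch–Satterthwaite, rounded down)
t* = 1.298

CI: -6.10 ± 1.298 · 2.3113 = -6.10 ± 3.00 = (-9.10, -3.10)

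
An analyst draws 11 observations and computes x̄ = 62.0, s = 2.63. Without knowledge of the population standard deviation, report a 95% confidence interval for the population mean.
(60.23, 63.77)

t-interval (σ unknown):
df = n - 1 = 10
t* = 2.228 for 95% confidence

Margin of error = t* · s/√n = 2.228 · 2.63/√11 = 1.77

CI: (60.23, 63.77)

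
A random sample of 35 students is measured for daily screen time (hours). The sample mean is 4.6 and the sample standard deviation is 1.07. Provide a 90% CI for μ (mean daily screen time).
(4.29, 4.91)

t-interval (σ unknown):
df = n - 1 = 34
t* = 1.691 for 90% confidence

Margin of error = t* · s/√n = 1.691 · 1.07/√35 = 0.31

CI: (4.29, 4.91)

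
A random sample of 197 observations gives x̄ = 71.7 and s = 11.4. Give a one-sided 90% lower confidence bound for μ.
μ ≥ 70.66

Lower bound (one-sided):
t* = 1.286 (one-sided for 90%)
Lower bound = x̄ - t* · s/√n = 71.7 - 1.286 · 11.4/√197 = 70.66

We are 90% confident that μ ≥ 70.66.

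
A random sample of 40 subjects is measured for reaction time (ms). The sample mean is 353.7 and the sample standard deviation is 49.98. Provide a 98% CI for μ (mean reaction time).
(334.53, 372.87)

t-interval (σ unknown):
df = n - 1 = 39
t* = 2.426 for 98% confidence

Margin of error = t* · s/√n = 2.426 · 49.98/√40 = 19.17

CI: (334.53, 372.87)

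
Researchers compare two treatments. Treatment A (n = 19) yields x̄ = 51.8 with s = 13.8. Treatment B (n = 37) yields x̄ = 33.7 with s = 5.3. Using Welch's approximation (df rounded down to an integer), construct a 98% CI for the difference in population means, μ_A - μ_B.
(9.80, 26.40)

Difference: x̄₁ - x̄₂ = 18.10
SE = √(s₁²/n₁ + s₂²/n₂) = √(13.8²/19 + 5.3²/37) = 3.2836
df = 20.77 → 20 (Welch–Satterthwaite, rounded down)
t* = 2.528

CI: 18.10 ± 2.528 · 3.2836 = 18.10 ± 8.30 = (9.80, 26.40)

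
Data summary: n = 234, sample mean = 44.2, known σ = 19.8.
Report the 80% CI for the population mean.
(42.54, 45.86)

z-interval (σ known):
z* = 1.282 for 80% confidence

Margin of error = z* · σ/√n = 1.282 · 19.8/√234 = 1.66

CI: (44.2 - 1.66, 44.2 + 1.66) = (42.54, 45.86)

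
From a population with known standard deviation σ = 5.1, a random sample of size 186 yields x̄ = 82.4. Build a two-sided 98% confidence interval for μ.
(81.53, 83.27)

z-interval (σ known):
z* = 2.326 for 98% confidence

Margin of error = z* · σ/√n = 2.326 · 5.1/√186 = 0.87

CI: (82.4 - 0.87, 82.4 + 0.87) = (81.53, 83.27)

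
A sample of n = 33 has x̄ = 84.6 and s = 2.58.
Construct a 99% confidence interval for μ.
(83.37, 85.83)

t-interval (σ unknown):
df = n - 1 = 32
t* = 2.738 for 99% confidence

Margin of error = t* · s/√n = 2.738 · 2.58/√33 = 1.23

CI: (83.37, 85.83)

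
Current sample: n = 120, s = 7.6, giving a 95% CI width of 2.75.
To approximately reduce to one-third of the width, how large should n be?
n ≈ 1080

CI width ∝ 1/√n
To reduce width by factor 3, need √n to grow by 3 → need 3² = 9 times as many samples.

Current: n = 120, width = 2.75
New: n = 1080, width ≈ 0.91

Width reduced by factor of 2.75/0.91 = 3.02.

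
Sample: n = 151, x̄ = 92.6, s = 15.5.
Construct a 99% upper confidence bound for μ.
μ ≤ 95.57

Upper bound (one-sided):
t* = 2.351 (one-sided for 99%)
Upper bound = x̄ + t* · s/√n = 92.6 + 2.351 · 15.5/√151 = 95.57

We are 99% confident that μ ≤ 95.57.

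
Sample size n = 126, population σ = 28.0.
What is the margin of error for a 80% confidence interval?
Margin of error = 3.20

Margin of error = z* · σ/√n
= 1.282 · 28.0/√126
= 1.282 · 28.0/11.2250
= 3.20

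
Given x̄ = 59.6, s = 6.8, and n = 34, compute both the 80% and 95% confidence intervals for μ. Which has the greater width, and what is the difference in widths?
95% CI is wider by 1.70

df = 33
80% CI: t* = 1.308, (58.07, 61.13), width = 2 · t* · s/√n = 3.05
95% CI: t* = 2.035, (57.23, 61.97), width = 2 · t* · s/√n = 4.75

The 95% CI is wider by 4.75 - 3.05 = 1.70.
Higher confidence requires a wider interval.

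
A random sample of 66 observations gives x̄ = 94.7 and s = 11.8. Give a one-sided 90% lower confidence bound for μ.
μ ≥ 92.82

Lower bound (one-sided):
t* = 1.295 (one-sided for 90%)
Lower bound = x̄ - t* · s/√n = 94.7 - 1.295 · 11.8/√66 = 92.82

We are 90% confident that μ ≥ 92.82.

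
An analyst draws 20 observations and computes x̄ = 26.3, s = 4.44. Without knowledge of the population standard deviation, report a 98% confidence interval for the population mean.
(23.78, 28.82)

t-interval (σ unknown):
df = n - 1 = 19
t* = 2.539 for 98% confidence

Margin of error = t* · s/√n = 2.539 · 4.44/√20 = 2.52

CI: (23.78, 28.82)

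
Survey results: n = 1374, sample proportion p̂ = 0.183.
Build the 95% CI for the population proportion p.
(0.163, 0.203)

Proportion CI:
SE = √(p̂(1-p̂)/n) = √(0.183 · 0.817 / 1374) = 0.01043

z* = 1.960
Margin = z* · SE = 1.960 · 0.01043 = 0.0204

CI: 0.183 ± 0.0204 = (0.163, 0.203)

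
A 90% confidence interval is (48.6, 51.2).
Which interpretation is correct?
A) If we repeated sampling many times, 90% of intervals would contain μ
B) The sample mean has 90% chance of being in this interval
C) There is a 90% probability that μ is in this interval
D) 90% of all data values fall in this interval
A

A) Correct — this is the frequentist long-run coverage interpretation.
B) Wrong — x̄ is observed and sits in the interval by construction.
C) Wrong — μ is fixed; the randomness lives in the interval, not in μ.
D) Wrong — a CI is about the parameter μ, not individual data values.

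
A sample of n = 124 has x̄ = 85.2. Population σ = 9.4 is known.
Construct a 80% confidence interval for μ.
(84.12, 86.28)

z-interval (σ known):
z* = 1.282 for 80% confidence

Margin of error = z* · σ/√n = 1.282 · 9.4/√124 = 1.08

CI: (85.2 - 1.08, 85.2 + 1.08) = (84.12, 86.28)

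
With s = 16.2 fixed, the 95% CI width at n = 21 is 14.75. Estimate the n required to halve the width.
n ≈ 84

CI width ∝ 1/√n
To reduce width by factor 2, need √n to grow by 2 → need 2² = 4 times as many samples.

Current: n = 21, width = 14.75
New: n = 84, width ≈ 7.03

Width reduced by factor of 14.75/7.03 = 2.10.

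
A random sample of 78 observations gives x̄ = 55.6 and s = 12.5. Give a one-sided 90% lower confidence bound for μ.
μ ≥ 53.77

Lower bound (one-sided):
t* = 1.293 (one-sided for 90%)
Lower bound = x̄ - t* · s/√n = 55.6 - 1.293 · 12.5/√78 = 53.77

We are 90% confident that μ ≥ 53.77.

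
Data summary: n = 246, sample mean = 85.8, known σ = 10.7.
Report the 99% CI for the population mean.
(84.04, 87.56)

z-interval (σ known):
z* = 2.576 for 99% confidence

Margin of error = z* · σ/√n = 2.576 · 10.7/√246 = 1.76

CI: (85.8 - 1.76, 85.8 + 1.76) = (84.04, 87.56)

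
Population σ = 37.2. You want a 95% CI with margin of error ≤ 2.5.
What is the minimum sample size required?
n ≥ 851

For margin E ≤ 2.5:
n ≥ (z* · σ / E)²
n ≥ (1.960 · 37.2 / 2.5)²
n ≥ 850.59

Minimum n = 851 (rounding up)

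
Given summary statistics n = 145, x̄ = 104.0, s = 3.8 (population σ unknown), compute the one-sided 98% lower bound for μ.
μ ≥ 103.35

Lower bound (one-sided):
t* = 2.073 (one-sided for 98%)
Lower bound = x̄ - t* · s/√n = 104.0 - 2.073 · 3.8/√145 = 103.35

We are 98% confident that μ ≥ 103.35.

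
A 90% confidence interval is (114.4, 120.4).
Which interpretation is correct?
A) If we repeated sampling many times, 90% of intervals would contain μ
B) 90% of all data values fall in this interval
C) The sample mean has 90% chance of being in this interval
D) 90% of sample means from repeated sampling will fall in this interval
A

A) Correct — this is the frequentist long-run coverage interpretation.
B) Wrong — a CI is about the parameter μ, not individual data values.
C) Wrong — x̄ is observed and sits in the interval by construction.
D) Wrong — coverage applies to intervals containing μ, not to future x̄ values.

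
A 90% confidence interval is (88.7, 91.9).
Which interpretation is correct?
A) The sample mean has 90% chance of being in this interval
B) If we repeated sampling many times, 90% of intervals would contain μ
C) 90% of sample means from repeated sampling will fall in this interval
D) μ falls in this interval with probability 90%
B

A) Wrong — x̄ is observed and sits in the interval by construction.
B) Correct — this is the frequentist long-run coverage interpretation.
C) Wrong — coverage applies to intervals containing μ, not to future x̄ values.
D) Wrong — μ is fixed; the randomness lives in the interval, not in μ.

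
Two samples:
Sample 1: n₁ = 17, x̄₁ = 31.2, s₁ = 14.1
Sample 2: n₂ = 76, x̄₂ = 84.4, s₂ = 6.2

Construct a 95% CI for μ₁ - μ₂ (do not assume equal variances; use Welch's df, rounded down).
(-60.57, -45.83)

Difference: x̄₁ - x̄₂ = -53.20
SE = √(s₁²/n₁ + s₂²/n₂) = √(14.1²/17 + 6.2²/76) = 3.4929
df = 17.41 → 17 (Welch–Satterthwaite, rounded down)
t* = 2.110

CI: -53.20 ± 2.110 · 3.4929 = -53.20 ± 7.37 = (-60.57, -45.83)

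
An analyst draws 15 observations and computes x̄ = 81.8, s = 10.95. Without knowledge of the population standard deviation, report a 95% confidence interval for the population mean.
(75.74, 87.86)

t-interval (σ unknown):
df = n - 1 = 14
t* = 2.145 for 95% confidence

Margin of error = t* · s/√n = 2.145 · 10.95/√15 = 6.06

CI: (75.74, 87.86)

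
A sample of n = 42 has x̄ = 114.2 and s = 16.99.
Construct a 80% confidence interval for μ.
(110.78, 117.62)

t-interval (σ unknown):
df = n - 1 = 41
t* = 1.303 for 80% confidence

Margin of error = t* · s/√n = 1.303 · 16.99/√42 = 3.42

CI: (110.78, 117.62)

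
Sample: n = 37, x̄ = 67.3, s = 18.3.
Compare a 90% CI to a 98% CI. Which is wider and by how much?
98% CI is wider by 4.49

df = 36
90% CI: t* = 1.688, (62.22, 72.38), width = 2 · t* · s/√n = 10.16
98% CI: t* = 2.434, (59.98, 74.62), width = 2 · t* · s/√n = 14.65

The 98% CI is wider by 14.65 - 10.16 = 4.49.
Higher confidence requires a wider interval.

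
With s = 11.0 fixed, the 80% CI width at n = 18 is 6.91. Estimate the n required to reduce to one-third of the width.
n ≈ 162

CI width ∝ 1/√n
To reduce width by factor 3, need √n to grow by 3 → need 3² = 9 times as many samples.

Current: n = 18, width = 6.91
New: n = 162, width ≈ 2.22

Width reduced by factor of 6.91/2.22 = 3.11.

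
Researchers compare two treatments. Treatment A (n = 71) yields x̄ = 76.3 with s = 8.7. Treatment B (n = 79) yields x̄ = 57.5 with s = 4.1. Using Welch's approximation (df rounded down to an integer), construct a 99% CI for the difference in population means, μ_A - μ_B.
(15.83, 21.77)

Difference: x̄₁ - x̄₂ = 18.80
SE = √(s₁²/n₁ + s₂²/n₂) = √(8.7²/71 + 4.1²/79) = 1.1309
df = 97.26 → 97 (Welch–Satterthwaite, rounded down)
t* = 2.627

CI: 18.80 ± 2.627 · 1.1309 = 18.80 ± 2.97 = (15.83, 21.77)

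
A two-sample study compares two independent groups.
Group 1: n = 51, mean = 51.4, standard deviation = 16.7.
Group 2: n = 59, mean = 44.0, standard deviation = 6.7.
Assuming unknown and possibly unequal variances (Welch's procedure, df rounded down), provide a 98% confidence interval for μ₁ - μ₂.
(1.44, 13.36)

Difference: x̄₁ - x̄₂ = 7.40
SE = √(s₁²/n₁ + s₂²/n₂) = √(16.7²/51 + 6.7²/59) = 2.4959
df = 63.82 → 63 (Welch–Satterthwaite, rounded down)
t* = 2.387

CI: 7.40 ± 2.387 · 2.4959 = 7.40 ± 5.96 = (1.44, 13.36)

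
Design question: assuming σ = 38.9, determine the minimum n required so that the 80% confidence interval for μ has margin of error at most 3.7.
n ≥ 182

For margin E ≤ 3.7:
n ≥ (z* · σ / E)²
n ≥ (1.282 · 38.9 / 3.7)²
n ≥ 181.67

Minimum n = 182 (rounding up)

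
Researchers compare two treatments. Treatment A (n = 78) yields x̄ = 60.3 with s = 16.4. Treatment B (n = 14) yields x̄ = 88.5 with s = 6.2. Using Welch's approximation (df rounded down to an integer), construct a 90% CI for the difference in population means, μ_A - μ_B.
(-32.37, -24.03)

Difference: x̄₁ - x̄₂ = -28.20
SE = √(s₁²/n₁ + s₂²/n₂) = √(16.4²/78 + 6.2²/14) = 2.4888
df = 52.24 → 52 (Welch–Satterthwaite, rounded down)
t* = 1.675

CI: -28.20 ± 1.675 · 2.4888 = -28.20 ± 4.17 = (-32.37, -24.03)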